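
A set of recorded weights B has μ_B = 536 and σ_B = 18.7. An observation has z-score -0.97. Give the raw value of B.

B = 517.861

B = μ_B + z·σ_B = 536 + (-0.97)·18.7 = 517.861.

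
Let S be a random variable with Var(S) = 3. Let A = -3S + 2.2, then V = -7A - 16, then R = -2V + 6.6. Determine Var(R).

Var(R) = 5292

Var(A) = (-3)²·3 = 27.
Var(V) = (-7)²·27 = 1323.
Var(R) = (-2)²·1323 = 5292.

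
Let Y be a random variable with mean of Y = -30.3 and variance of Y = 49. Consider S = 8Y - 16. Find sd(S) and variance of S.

sd(S) = 56, variance of S = 3136

S = 8Y - 16 is linear with a = 8, b = -16.
sd(Y) = √49 = 7.
sd(S) = |a|·sd(Y) = |8|·7 = 56.
variance of S = a²·variance of Y = 8²·49 = 3136 (the additive constant -16 does not affect variance).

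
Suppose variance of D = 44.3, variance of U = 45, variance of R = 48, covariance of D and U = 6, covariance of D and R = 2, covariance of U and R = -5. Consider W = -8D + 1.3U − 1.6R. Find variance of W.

variance of W = a²·variance of D + b²·variance of U + c²·variance of R + 2ab·covariance of D and U + 2ac·covariance of D and R + 2bc·covariance of U and R, with a = -8, b = 1.3, c = -1.6.
= 2835.2 + 76.05 + 122.88 + (-124.8) + 51.2 + 20.8
= 2981.33.

variance of W = 2981.33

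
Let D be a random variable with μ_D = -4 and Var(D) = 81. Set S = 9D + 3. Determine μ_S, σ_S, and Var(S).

μ_S = -33, σ_S = 81, Var(S) = 6561

S = 9D + 3 is linear with a = 9, b = 3.
μ_S = a·μ_D + b = 9·(-4) + 3 = -33.
σ_D = √81 = 9.
σ_S = |a|·σ_D = |9|·9 = 81.
Var(S) = a²·Var(D) = 9²·81 = 6561 (the additive constant 3 does not affect variance).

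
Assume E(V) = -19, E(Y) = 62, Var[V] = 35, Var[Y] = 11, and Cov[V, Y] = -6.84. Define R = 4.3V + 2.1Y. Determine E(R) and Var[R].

E(R) = 48.5, Var[R] = 572.1296

E(R) = 4.3·E(V) + 2.1·E(Y) = 4.3·(-19) + 2.1·62 = 48.5.
Var[R] = a²·Var[V] + b²·Var[Y] + 2ab·Cov[V, Y] with a = 4.3, b = 2.1.
= 4.3²·35 + 2.1²·11 + 2·4.3·2.1·(-6.84)
= 647.15 + 48.51 + (-123.5304) = 572.1296.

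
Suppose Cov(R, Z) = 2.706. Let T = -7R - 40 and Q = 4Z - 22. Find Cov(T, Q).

Cov(T, Q) = a·c·Cov(R, Z) = (-7)·4·2.706 = -75.768. Additive constants drop out.

Cov(T, Q) = -75.768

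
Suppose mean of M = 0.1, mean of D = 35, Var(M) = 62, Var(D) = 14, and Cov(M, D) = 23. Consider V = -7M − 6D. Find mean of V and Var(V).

mean of V = -210.7, Var(V) = 5474

mean of V = (-7)·mean of M + (-6)·mean of D = (-7)·0.1 + (-6)·35 = -210.7.
Var(V) = a²·Var(M) + b²·Var(D) + 2ab·Cov(M, D) with a = -7, b = -6.
= (-7)²·62 + (-6)²·14 + 2·(-7)·(-6)·23
= 3038 + 504 + 1932 = 5474.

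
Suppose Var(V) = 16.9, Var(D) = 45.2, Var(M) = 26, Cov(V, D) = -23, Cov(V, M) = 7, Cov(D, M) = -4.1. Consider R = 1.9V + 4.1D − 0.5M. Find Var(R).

Var(R) = 472.491

Var(R) = a²·Var(V) + b²·Var(D) + c²·Var(M) + 2ab·Cov(V, D) + 2ac·Cov(V, M) + 2bc·Cov(D, M), with a = 1.9, b = 4.1, c = -0.5.
= 61.009 + 759.812 + 6.5 + (-358.34) + (-13.3) + 16.81
= 472.491.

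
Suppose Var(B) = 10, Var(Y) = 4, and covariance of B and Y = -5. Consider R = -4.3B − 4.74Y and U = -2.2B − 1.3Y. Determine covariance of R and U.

covariance of R and U = 39.158

By bilinearity, covariance of R and U = ac·Var(B) + bd·Var(Y) + (ad+bc)·covariance of B and Y, with a=-4.3, b=-4.74, c=-2.2, d=-1.3.
ac·Var(B) = (-4.3)·(-2.2)·10 = 94.6
bd·Var(Y) = (-4.74)·(-1.3)·4 = 24.648
(ad+bc)·covariance of B and Y = (16.018)·(-5) = -80.09
covariance of R and U = 94.6 + 24.648 + (-80.09) = 39.158.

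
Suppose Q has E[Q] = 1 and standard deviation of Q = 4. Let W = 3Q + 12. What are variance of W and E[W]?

variance of W = 144, E[W] = 15

W = 3Q + 12 is linear with a = 3, b = 12.
variance of Q = 4² = 16.
variance of W = a²·variance of Q = 3²·16 = 144 (the additive constant 12 does not affect variance).
E[W] = a·E[Q] + b = 3·1 + 12 = 15.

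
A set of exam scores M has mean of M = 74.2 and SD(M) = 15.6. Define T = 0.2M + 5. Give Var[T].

T = 0.2M + 5 is linear with a = 0.2, b = 5.
Var[M] = 15.6² = 243.36.
Var[T] = a²·Var[M] = 0.2²·243.36 = 9.7344 (the additive constant 5 does not affect variance).

Var[T] = 9.7344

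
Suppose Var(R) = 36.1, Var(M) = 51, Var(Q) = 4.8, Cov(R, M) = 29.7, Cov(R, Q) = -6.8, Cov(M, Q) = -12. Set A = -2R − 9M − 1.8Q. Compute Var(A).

Var(A) = a²·Var(R) + b²·Var(M) + c²·Var(Q) + 2ab·Cov(R, M) + 2ac·Cov(R, Q) + 2bc·Cov(M, Q), with a = -2, b = -9, c = -1.8.
= 144.4 + 4131 + 15.552 + 1069.2 + (-48.96) + (-388.8)
= 4922.392.

Var(A) = 4922.392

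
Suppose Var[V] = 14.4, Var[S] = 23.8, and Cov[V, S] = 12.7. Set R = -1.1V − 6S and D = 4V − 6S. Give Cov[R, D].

By bilinearity, Cov[R, D] = ac·Var[V] + bd·Var[S] + (ad+bc)·Cov[V, S], with a=-1.1, b=-6, c=4, d=-6.
ac·Var[V] = (-1.1)·4·14.4 = -63.36
bd·Var[S] = (-6)·(-6)·23.8 = 856.8
(ad+bc)·Cov[V, S] = (-17.4)·12.7 = -220.98
Cov[R, D] = -63.36 + 856.8 + (-220.98) = 572.46.

Cov[R, D] = 572.46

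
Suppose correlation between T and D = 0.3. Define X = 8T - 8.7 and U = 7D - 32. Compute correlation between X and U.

Linear rescalings preserve correlation up to sign; here the slopes 8 and 7 have the same sign, so correlation between X and U = correlation between T and D = 0.3.

correlation between X and U = 0.3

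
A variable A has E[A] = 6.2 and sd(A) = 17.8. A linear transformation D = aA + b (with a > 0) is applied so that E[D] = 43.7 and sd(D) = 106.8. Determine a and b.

a = 6, b = 6.5

sd(D) = a·sd(A) (a > 0), so a = 106.8/17.8 = 6.
E[D] = a·E[A] + b, so b = 43.7 − 6·6.2 = 6.5.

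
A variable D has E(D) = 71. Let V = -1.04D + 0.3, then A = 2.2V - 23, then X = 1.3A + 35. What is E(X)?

E(V) = (-1.04)·71 + 0.3 = -73.54.
E(A) = 2.2·(-73.54) + (-23) = -184.788.
E(X) = 1.3·(-184.788) + 35 = -205.2244.

E(X) = -205.2244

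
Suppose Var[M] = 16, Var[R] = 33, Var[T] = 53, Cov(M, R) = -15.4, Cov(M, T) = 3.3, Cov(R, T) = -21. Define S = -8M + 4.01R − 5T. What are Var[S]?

Var[S] = 4973.8073

Var[S] = a²·Var[M] + b²·Var[R] + c²·Var[T] + 2ab·Cov(M, R) + 2ac·Cov(M, T) + 2bc·Cov(R, T), with a = -8, b = 4.01, c = -5.
= 1024 + 530.6433 + 1325 + 988.064 + 264 + 842.1
= 4973.8073.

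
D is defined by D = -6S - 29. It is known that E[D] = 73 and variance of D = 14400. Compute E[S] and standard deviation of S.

From D = -6S - 29: E[D] = a·E[S] + b, so E[S] = (E[D] − b)/a = (73 − (-29))/(-6) = -17.
standard deviation of D = √14400 = 120.
standard deviation of D = |a|·standard deviation of S, so standard deviation of S = 120/|-6| = 20.

E[S] = -17, standard deviation of S = 20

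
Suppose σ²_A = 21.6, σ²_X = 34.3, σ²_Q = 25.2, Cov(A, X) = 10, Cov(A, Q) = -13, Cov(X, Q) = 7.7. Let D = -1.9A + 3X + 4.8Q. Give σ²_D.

σ²_D = 1312.164

σ²_D = a²·σ²_A + b²·σ²_X + c²·σ²_Q + 2ab·Cov(A, X) + 2ac·Cov(A, Q) + 2bc·Cov(X, Q), with a = -1.9, b = 3, c = 4.8.
= 77.976 + 308.7 + 580.608 + (-114) + 237.12 + 221.76
= 1312.164.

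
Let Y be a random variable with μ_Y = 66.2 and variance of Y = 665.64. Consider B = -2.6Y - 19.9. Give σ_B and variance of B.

σ_B = 67.08, variance of B = 4499.7264

B = -2.6Y - 19.9 is linear with a = -2.6, b = -19.9.
σ_Y = √665.64 = 25.8.
σ_B = |a|·σ_Y = |-2.6|·25.8 = 67.08.
variance of B = a²·variance of Y = (-2.6)²·665.64 = 4499.7264 (the additive constant -19.9 does not affect variance).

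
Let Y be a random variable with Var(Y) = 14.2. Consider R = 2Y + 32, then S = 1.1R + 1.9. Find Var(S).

Var(R) = 2²·14.2 = 56.8.
Var(S) = 1.1²·56.8 = 68.728.

Var(S) = 68.728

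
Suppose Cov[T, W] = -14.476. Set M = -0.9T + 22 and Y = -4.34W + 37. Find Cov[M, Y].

Cov[M, Y] = -56.543256

Cov[M, Y] = a·c·Cov[T, W] = (-0.9)·(-4.34)·(-14.476) = -56.543256. Additive constants drop out.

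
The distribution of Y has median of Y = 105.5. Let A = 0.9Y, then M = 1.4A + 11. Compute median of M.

median of M = 143.93

median of A = 0.9·105.5 = 94.95.
median of M = 1.4·94.95 + 11 = 143.93.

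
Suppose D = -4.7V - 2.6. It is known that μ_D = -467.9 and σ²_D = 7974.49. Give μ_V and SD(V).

From D = -4.7V - 2.6: μ_D = a·μ_V + b, so μ_V = (μ_D − b)/a = (-467.9 − (-2.6))/(-4.7) = 99.
SD(D) = √7974.49 = 89.3.
SD(D) = |a|·SD(V), so SD(V) = 89.3/|-4.7| = 19.

μ_V = 99, SD(V) = 19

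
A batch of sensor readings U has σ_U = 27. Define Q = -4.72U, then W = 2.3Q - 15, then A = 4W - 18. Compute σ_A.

σ_Q = |-4.72|·27 = 127.44.
σ_W = |2.3|·127.44 = 293.112.
σ_A = |4|·293.112 = 1172.448.

σ_A = 1172.448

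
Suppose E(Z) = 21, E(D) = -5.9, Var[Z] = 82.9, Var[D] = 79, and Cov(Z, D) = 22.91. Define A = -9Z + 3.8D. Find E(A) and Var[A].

E(A) = -211.42, Var[A] = 6288.616

E(A) = (-9)·E(Z) + 3.8·E(D) = (-9)·21 + 3.8·(-5.9) = -211.42.
Var[A] = a²·Var[Z] + b²·Var[D] + 2ab·Cov(Z, D) with a = -9, b = 3.8.
= (-9)²·82.9 + 3.8²·79 + 2·(-9)·3.8·22.91
= 6714.9 + 1140.76 + (-1567.044) = 6288.616.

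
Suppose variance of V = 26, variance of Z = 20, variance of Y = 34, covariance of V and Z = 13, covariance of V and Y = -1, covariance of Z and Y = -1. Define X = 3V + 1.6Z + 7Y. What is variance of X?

variance of X = a²·variance of V + b²·variance of Z + c²·variance of Y + 2ab·covariance of V and Z + 2ac·covariance of V and Y + 2bc·covariance of Z and Y, with a = 3, b = 1.6, c = 7.
= 234 + 51.2 + 1666 + 124.8 + (-42) + (-22.4)
= 2011.6.

variance of X = 2011.6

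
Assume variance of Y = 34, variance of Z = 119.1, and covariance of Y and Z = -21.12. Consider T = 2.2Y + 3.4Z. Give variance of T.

variance of T = a²·variance of Y + b²·variance of Z + 2ab·covariance of Y and Z with a = 2.2, b = 3.4.
= 2.2²·34 + 3.4²·119.1 + 2·2.2·3.4·(-21.12)
= 164.56 + 1376.796 + (-315.9552) = 1225.4008.

variance of T = 1225.4008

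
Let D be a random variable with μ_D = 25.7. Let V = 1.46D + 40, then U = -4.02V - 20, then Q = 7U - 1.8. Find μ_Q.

μ_V = 1.46·25.7 + 40 = 77.522.
μ_U = (-4.02)·77.522 + (-20) = -331.63844.
μ_Q = 7·(-331.63844) + (-1.8) = -2323.26908.

μ_Q = -2323.26908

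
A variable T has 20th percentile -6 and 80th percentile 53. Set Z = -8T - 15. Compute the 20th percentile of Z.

Since a = -8 < 0 the transformation is decreasing, reversing order: the 20th percentile of Z corresponds to the 80th percentile of T.
So P_{20}(Z) = a·P_{80}(T) + b = (-8)·53 + (-15) = -439.

20th percentile of Z = -439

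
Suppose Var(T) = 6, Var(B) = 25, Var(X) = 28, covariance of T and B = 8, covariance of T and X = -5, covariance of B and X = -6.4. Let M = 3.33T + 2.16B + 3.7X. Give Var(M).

Var(M) = a²·Var(T) + b²·Var(B) + c²·Var(X) + 2ab·covariance of T and B + 2ac·covariance of T and X + 2bc·covariance of B and X, with a = 3.33, b = 2.16, c = 3.7.
= 66.5334 + 116.64 + 383.32 + 115.0848 + (-123.21) + (-102.2976)
= 456.0706.

Var(M) = 456.0706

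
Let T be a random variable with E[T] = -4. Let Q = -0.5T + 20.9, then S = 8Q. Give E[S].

E[S] = 183.2

E[Q] = (-0.5)·(-4) + 20.9 = 22.9.
E[S] = 8·22.9 = 183.2.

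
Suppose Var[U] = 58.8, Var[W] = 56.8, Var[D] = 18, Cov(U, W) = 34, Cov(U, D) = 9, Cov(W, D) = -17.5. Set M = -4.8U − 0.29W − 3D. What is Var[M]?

Var[M] = a²·Var[U] + b²·Var[W] + c²·Var[D] + 2ab·Cov(U, W) + 2ac·Cov(U, D) + 2bc·Cov(W, D), with a = -4.8, b = -0.29, c = -3.
= 1354.752 + 4.77688 + 162 + 94.656 + 259.2 + (-30.45)
= 1844.93488.

Var[M] = 1844.93488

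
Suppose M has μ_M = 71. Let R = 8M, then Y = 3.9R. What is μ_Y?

μ_R = 8·71 = 568.
μ_Y = 3.9·568 = 2215.2.

μ_Y = 2215.2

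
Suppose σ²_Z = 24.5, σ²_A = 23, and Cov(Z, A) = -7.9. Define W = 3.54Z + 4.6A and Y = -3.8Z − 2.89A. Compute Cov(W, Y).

By bilinearity, Cov(W, Y) = ac·σ²_Z + bd·σ²_A + (ad+bc)·Cov(Z, A), with a=3.54, b=4.6, c=-3.8, d=-2.89.
ac·σ²_Z = 3.54·(-3.8)·24.5 = -329.574
bd·σ²_A = 4.6·(-2.89)·23 = -305.762
(ad+bc)·Cov(Z, A) = (-27.7106)·(-7.9) = 218.91374
Cov(W, Y) = -329.574 + (-305.762) + 218.91374 = -416.42226.

Cov(W, Y) = -416.42226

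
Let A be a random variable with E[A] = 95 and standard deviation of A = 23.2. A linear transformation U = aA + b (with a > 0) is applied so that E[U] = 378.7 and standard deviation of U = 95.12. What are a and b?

standard deviation of U = a·standard deviation of A (a > 0), so a = 95.12/23.2 = 4.1.
E[U] = a·E[A] + b, so b = 378.7 − 4.1·95 = -10.8.

a = 4.1, b = -10.8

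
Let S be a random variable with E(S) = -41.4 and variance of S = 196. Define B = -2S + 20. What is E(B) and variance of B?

B = -2S + 20 is linear with a = -2, b = 20.
E(B) = a·E(S) + b = (-2)·(-41.4) + 20 = 102.8.
variance of B = a²·variance of S = (-2)²·196 = 784 (the additive constant 20 does not affect variance).

E(B) = 102.8, variance of B = 784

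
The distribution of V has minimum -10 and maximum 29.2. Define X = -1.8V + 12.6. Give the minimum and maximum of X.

a = -1.8 < 0, so order reverses: min(X) = a·max(V)+b = (-1.8)·29.2 + 12.6 = -39.96; max(X) = a·min(V)+b = (-1.8)·(-10) + 12.6 = 30.6.

min(X) = -39.96, max(X) = 30.6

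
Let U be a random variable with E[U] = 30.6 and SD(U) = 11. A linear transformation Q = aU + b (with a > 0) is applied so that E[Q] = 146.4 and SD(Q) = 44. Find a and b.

SD(Q) = a·SD(U) (a > 0), so a = 44/11 = 4.
E[Q] = a·E[U] + b, so b = 146.4 − 4·30.6 = 24.

a = 4, b = 24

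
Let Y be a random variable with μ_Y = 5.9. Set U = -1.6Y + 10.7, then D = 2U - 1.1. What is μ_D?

μ_U = (-1.6)·5.9 + 10.7 = 1.26.
μ_D = 2·1.26 + (-1.1) = 1.42.

μ_D = 1.42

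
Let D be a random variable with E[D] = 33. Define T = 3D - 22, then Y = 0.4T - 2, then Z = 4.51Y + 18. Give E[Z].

E[T] = 3·33 + (-22) = 77.
E[Y] = 0.4·77 + (-2) = 28.8.
E[Z] = 4.51·28.8 + 18 = 147.888.

E[Z] = 147.888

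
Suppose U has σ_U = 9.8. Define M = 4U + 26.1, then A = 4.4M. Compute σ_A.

σ_M = |4|·9.8 = 39.2.
σ_A = |4.4|·39.2 = 172.48.

σ_A = 172.48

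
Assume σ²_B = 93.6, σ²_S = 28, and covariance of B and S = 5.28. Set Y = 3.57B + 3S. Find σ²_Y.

σ²_Y = a²·σ²_B + b²·σ²_S + 2ab·covariance of B and S with a = 3.57, b = 3.
= 3.57²·93.6 + 3²·28 + 2·3.57·3·5.28
= 1192.92264 + 252 + 113.0976 = 1558.02024.

σ²_Y = 1558.02024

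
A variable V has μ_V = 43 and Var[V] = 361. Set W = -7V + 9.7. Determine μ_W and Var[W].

W = -7V + 9.7 is linear with a = -7, b = 9.7.
μ_W = a·μ_V + b = (-7)·43 + 9.7 = -291.3.
Var[W] = a²·Var[V] = (-7)²·361 = 17689 (the additive constant 9.7 does not affect variance).

μ_W = -291.3, Var[W] = 17689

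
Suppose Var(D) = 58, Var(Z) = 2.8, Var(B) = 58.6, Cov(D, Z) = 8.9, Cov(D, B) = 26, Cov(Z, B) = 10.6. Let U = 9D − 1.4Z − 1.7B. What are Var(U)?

Var(U) = a²·Var(D) + b²·Var(Z) + c²·Var(B) + 2ab·Cov(D, Z) + 2ac·Cov(D, B) + 2bc·Cov(Z, B), with a = 9, b = -1.4, c = -1.7.
= 4698 + 5.488 + 169.354 + (-224.28) + (-795.6) + 50.456
= 3903.418.

Var(U) = 3903.418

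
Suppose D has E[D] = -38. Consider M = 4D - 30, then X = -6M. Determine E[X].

E[X] = 1092

E[M] = 4·(-38) + (-30) = -182.
E[X] = (-6)·(-182) = 1092.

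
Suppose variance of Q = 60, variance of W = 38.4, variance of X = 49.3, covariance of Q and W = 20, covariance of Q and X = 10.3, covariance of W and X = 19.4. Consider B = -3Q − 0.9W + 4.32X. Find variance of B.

variance of B = 1181.32992

variance of B = a²·variance of Q + b²·variance of W + c²·variance of X + 2ab·covariance of Q and W + 2ac·covariance of Q and X + 2bc·covariance of W and X, with a = -3, b = -0.9, c = 4.32.
= 540 + 31.104 + 920.05632 + 108 + (-266.976) + (-150.8544)
= 1181.32992.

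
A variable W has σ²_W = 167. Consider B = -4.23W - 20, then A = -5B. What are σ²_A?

σ²_B = (-4.23)²·167 = 2988.1143.
σ²_A = (-5)²·2988.1143 = 74702.8575.

σ²_A = 74702.8575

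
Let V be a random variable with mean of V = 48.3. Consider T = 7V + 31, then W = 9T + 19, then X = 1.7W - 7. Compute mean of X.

mean of X = 5672.53

mean of T = 7·48.3 + 31 = 369.1.
mean of W = 9·369.1 + 19 = 3340.9.
mean of X = 1.7·3340.9 + (-7) = 5672.53.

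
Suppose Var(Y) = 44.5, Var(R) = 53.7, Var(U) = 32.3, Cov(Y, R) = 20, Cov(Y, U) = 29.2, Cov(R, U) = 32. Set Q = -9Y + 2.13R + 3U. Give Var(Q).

Var(Q) = 2204.19153

Var(Q) = a²·Var(Y) + b²·Var(R) + c²·Var(U) + 2ab·Cov(Y, R) + 2ac·Cov(Y, U) + 2bc·Cov(R, U), with a = -9, b = 2.13, c = 3.
= 3604.5 + 243.63153 + 290.7 + (-766.8) + (-1576.8) + 408.96
= 2204.19153.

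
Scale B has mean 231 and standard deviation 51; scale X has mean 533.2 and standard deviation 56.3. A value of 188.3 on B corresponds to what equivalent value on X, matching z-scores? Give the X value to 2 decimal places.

X = 486.06

z = (188.3 − 231)/51 ≈ -0.8373.
X = 533.2 + z·56.3 = 533.2 + (188.3 − 231)·56.3/51 ≈ 486.06.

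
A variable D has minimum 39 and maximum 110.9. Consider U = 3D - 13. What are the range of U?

Range of D = 110.9 − 39 = 71.9.
Range(U) = |a|·Range(D) = |3|·71.9 = 215.7.

Range(U) = 215.7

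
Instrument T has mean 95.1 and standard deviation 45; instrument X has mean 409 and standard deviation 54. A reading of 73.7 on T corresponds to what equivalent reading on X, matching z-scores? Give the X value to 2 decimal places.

z = (73.7 − 95.1)/45 ≈ -0.4756.
X = 409 + z·54 = 409 + (73.7 − 95.1)·54/45 = 383.32.

X = 383.32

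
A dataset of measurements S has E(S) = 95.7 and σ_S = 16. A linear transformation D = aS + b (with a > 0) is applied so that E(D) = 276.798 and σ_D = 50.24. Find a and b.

a = 3.14, b = -23.7

σ_D = a·σ_S (a > 0), so a = 50.24/16 = 3.14.
E(D) = a·E(S) + b, so b = 276.798 − 3.14·95.7 = -23.7.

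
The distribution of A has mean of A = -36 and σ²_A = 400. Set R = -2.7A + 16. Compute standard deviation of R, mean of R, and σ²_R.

R = -2.7A + 16 is linear with a = -2.7, b = 16.
standard deviation of A = √400 = 20.
standard deviation of R = |a|·standard deviation of A = |-2.7|·20 = 54.
mean of R = a·mean of A + b = (-2.7)·(-36) + 16 = 113.2.
σ²_R = a²·σ²_A = (-2.7)²·400 = 2916 (the additive constant 16 does not affect variance).

standard deviation of R = 54, mean of R = 113.2, σ²_R = 2916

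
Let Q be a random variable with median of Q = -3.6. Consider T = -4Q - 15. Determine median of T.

A linear map preserves order up to sign, so median of T = a·median of Q + b = (-4)·(-3.6) + (-15) = -0.6.

median of T = -0.6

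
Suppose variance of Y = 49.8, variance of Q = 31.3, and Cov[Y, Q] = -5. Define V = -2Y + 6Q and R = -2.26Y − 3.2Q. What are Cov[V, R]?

Cov[V, R] = -340.064

By bilinearity, Cov[V, R] = ac·variance of Y + bd·variance of Q + (ad+bc)·Cov[Y, Q], with a=-2, b=6, c=-2.26, d=-3.2.
ac·variance of Y = (-2)·(-2.26)·49.8 = 225.096
bd·variance of Q = 6·(-3.2)·31.3 = -600.96
(ad+bc)·Cov[Y, Q] = (-7.16)·(-5) = 35.8
Cov[V, R] = 225.096 + (-600.96) + 35.8 = -340.064.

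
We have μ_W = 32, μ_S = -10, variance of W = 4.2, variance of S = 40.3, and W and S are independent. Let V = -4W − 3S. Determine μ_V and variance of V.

μ_V = (-4)·μ_W + (-3)·μ_S = (-4)·32 + (-3)·(-10) = -98.
variance of V = a²·variance of W + b²·variance of S + 2ab·Cov(W, S) with a = -4, b = -3.
Independence gives Cov(W, S) = 0.
= (-4)²·4.2 + (-3)²·40.3 + 2·(-4)·(-3)·0
= 67.2 + 362.7 + 0 = 429.9.

μ_V = -98, variance of V = 429.9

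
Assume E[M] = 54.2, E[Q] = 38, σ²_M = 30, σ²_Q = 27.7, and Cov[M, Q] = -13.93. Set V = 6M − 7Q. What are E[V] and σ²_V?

E[V] = 6·E[M] + (-7)·E[Q] = 6·54.2 + (-7)·38 = 59.2.
σ²_V = a²·σ²_M + b²·σ²_Q + 2ab·Cov[M, Q] with a = 6, b = -7.
= 6²·30 + (-7)²·27.7 + 2·6·(-7)·(-13.93)
= 1080 + 1357.3 + 1170.12 = 3607.42.

E[V] = 59.2, σ²_V = 3607.42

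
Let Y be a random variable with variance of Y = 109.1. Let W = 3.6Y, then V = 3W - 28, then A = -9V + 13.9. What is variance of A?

variance of A = 1030759.344

variance of W = 3.6²·109.1 = 1413.936.
variance of V = 3²·1413.936 = 12725.424.
variance of A = (-9)²·12725.424 = 1030759.344.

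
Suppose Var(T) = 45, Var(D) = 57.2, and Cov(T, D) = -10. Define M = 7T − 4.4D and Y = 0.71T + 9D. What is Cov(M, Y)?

Cov(M, Y) = -2640.23

By bilinearity, Cov(M, Y) = ac·Var(T) + bd·Var(D) + (ad+bc)·Cov(T, D), with a=7, b=-4.4, c=0.71, d=9.
ac·Var(T) = 7·0.71·45 = 223.65
bd·Var(D) = (-4.4)·9·57.2 = -2265.12
(ad+bc)·Cov(T, D) = (59.876)·(-10) = -598.76
Cov(M, Y) = 223.65 + (-2265.12) + (-598.76) = -2640.23.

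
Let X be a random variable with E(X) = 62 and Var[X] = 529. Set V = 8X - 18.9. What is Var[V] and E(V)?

Var[V] = 33856, E(V) = 477.1

V = 8X - 18.9 is linear with a = 8, b = -18.9.
Var[V] = a²·Var[X] = 8²·529 = 33856 (the additive constant -18.9 does not affect variance).
E(V) = a·E(X) + b = 8·62 + (-18.9) = 477.1.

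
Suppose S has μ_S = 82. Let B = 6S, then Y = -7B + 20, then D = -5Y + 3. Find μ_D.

μ_B = 6·82 = 492.
μ_Y = (-7)·492 + 20 = -3424.
μ_D = (-5)·(-3424) + 3 = 17123.

μ_D = 17123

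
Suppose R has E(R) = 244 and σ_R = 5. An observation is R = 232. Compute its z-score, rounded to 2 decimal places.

z = -2.40

z = (R − E(R)) / σ_R = (232 − 244) / 5 = -2.40.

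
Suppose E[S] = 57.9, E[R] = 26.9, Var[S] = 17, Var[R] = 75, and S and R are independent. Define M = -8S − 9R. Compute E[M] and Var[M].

E[M] = -705.3, Var[M] = 7163

E[M] = (-8)·E[S] + (-9)·E[R] = (-8)·57.9 + (-9)·26.9 = -705.3.
Var[M] = a²·Var[S] + b²·Var[R] + 2ab·covariance of S and R with a = -8, b = -9.
Independence gives covariance of S and R = 0.
= (-8)²·17 + (-9)²·75 + 2·(-8)·(-9)·0
= 1088 + 6075 + 0 = 7163.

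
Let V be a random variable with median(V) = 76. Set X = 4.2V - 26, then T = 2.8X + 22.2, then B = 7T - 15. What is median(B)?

median(X) = 4.2·76 + (-26) = 293.2.
median(T) = 2.8·293.2 + 22.2 = 843.16.
median(B) = 7·843.16 + (-15) = 5887.12.

median(B) = 5887.12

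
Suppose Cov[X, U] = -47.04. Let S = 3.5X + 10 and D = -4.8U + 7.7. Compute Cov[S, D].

Cov[S, D] = a·c·Cov[X, U] = 3.5·(-4.8)·(-47.04) = 790.272. Additive constants drop out.

Cov[S, D] = 790.272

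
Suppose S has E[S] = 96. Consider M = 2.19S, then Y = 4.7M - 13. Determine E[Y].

E[Y] = 975.128

E[M] = 2.19·96 = 210.24.
E[Y] = 4.7·210.24 + (-13) = 975.128.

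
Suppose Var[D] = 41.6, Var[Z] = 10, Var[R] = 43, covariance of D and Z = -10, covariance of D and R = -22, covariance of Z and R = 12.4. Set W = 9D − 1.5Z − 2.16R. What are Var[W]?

Var[W] = a²·Var[D] + b²·Var[Z] + c²·Var[R] + 2ab·covariance of D and Z + 2ac·covariance of D and R + 2bc·covariance of Z and R, with a = 9, b = -1.5, c = -2.16.
= 3369.6 + 22.5 + 200.6208 + 270 + 855.36 + 80.352
= 4798.4328.

Var[W] = 4798.4328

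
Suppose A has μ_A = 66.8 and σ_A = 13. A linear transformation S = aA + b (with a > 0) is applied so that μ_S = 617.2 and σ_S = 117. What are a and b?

a = 9, b = 16

σ_S = a·σ_A (a > 0), so a = 117/13 = 9.
μ_S = a·μ_A + b, so b = 617.2 − 9·66.8 = 16.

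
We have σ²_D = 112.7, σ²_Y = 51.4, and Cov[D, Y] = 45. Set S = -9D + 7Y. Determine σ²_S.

σ²_S = a²·σ²_D + b²·σ²_Y + 2ab·Cov[D, Y] with a = -9, b = 7.
= (-9)²·112.7 + 7²·51.4 + 2·(-9)·7·45
= 9128.7 + 2518.6 + (-5670) = 5977.3.

σ²_S = 5977.3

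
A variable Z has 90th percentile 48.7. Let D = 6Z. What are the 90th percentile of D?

Since a = 6 > 0 the transformation is increasing, so the 90th percentile of D = a·(P_{90} of Z) + b = 6·48.7 = 292.2.

90th percentile of D = 292.2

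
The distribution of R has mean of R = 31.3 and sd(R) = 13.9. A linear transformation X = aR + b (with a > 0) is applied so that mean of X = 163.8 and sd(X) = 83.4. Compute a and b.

sd(X) = a·sd(R) (a > 0), so a = 83.4/13.9 = 6.
mean of X = a·mean of R + b, so b = 163.8 − 6·31.3 = -24.

a = 6, b = -24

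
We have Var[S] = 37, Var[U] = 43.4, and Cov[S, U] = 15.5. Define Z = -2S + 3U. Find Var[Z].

Var[Z] = a²·Var[S] + b²·Var[U] + 2ab·Cov[S, U] with a = -2, b = 3.
= (-2)²·37 + 3²·43.4 + 2·(-2)·3·15.5
= 148 + 390.6 + (-186) = 352.6.

Var[Z] = 352.6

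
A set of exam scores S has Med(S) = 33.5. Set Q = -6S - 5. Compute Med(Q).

Med(Q) = -206

A linear map preserves order up to sign, so Med(Q) = a·Med(S) + b = (-6)·33.5 + (-5) = -206.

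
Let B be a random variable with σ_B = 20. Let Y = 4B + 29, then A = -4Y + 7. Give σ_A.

σ_A = 320

σ_Y = |4|·20 = 80.
σ_A = |-4|·80 = 320.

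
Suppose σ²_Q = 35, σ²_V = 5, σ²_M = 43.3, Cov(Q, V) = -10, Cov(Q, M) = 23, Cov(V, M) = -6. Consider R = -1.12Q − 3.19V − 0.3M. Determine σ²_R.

σ²_R = 31.1975

σ²_R = a²·σ²_Q + b²·σ²_V + c²·σ²_M + 2ab·Cov(Q, V) + 2ac·Cov(Q, M) + 2bc·Cov(V, M), with a = -1.12, b = -3.19, c = -0.3.
= 43.904 + 50.8805 + 3.897 + (-71.456) + 15.456 + (-11.484)
= 31.1975.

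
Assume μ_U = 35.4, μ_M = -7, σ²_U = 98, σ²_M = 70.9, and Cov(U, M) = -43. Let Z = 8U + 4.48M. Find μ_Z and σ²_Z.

μ_Z = 8·μ_U + 4.48·μ_M = 8·35.4 + 4.48·(-7) = 251.84.
σ²_Z = a²·σ²_U + b²·σ²_M + 2ab·Cov(U, M) with a = 8, b = 4.48.
= 8²·98 + 4.48²·70.9 + 2·8·4.48·(-43)
= 6272 + 1422.99136 + (-3082.24) = 4612.75136.

μ_Z = 251.84, σ²_Z = 4612.75136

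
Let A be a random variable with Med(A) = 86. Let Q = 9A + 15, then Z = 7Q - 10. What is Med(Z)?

Med(Z) = 5513

Med(Q) = 9·86 + 15 = 789.
Med(Z) = 7·789 + (-10) = 5513.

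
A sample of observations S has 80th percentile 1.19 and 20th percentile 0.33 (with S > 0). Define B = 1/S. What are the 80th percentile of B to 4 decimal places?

1/S is decreasing on S > 0, so percentile order reverses: P_{80}(B) uses P_{20}(S) = 0.33.
P_{80}(B) = 1/0.33 ≈ 3.0303.

80th percentile of B = 3.0303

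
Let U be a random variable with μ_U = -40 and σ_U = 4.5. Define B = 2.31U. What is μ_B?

μ_B = -92.4

B = 2.31U is linear with a = 2.31, b = 0.
μ_B = a·μ_U + b = 2.31·(-40) = -92.4.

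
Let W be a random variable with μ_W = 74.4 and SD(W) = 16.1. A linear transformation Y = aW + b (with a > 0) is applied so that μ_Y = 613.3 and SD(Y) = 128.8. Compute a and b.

a = 8, b = 18.1

SD(Y) = a·SD(W) (a > 0), so a = 128.8/16.1 = 8.
μ_Y = a·μ_W + b, so b = 613.3 − 8·74.4 = 18.1.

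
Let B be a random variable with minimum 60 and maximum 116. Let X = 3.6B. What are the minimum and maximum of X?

a = 3.6 > 0, so min(X) = a·min(B)+b = 3.6·60 = 216 and max(X) = 3.6·116 = 417.6.

min(X) = 216, max(X) = 417.6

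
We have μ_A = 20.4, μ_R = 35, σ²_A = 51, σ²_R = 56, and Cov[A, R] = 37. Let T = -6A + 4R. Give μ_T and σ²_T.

μ_T = 17.6, σ²_T = 956

μ_T = (-6)·μ_A + 4·μ_R = (-6)·20.4 + 4·35 = 17.6.
σ²_T = a²·σ²_A + b²·σ²_R + 2ab·Cov[A, R] with a = -6, b = 4.
= (-6)²·51 + 4²·56 + 2·(-6)·4·37
= 1836 + 896 + (-1776) = 956.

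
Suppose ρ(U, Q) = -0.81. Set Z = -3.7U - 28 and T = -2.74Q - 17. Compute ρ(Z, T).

ρ(Z, T) = -0.81

Linear rescalings preserve correlation up to sign; here the slopes -3.7 and -2.74 have the same sign, so ρ(Z, T) = ρ(U, Q) = -0.81.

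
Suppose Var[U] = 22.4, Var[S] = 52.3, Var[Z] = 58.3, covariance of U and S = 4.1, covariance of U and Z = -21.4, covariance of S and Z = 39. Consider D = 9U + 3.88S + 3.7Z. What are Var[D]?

Var[D] = a²·Var[U] + b²·Var[S] + c²·Var[Z] + 2ab·covariance of U and S + 2ac·covariance of U and Z + 2bc·covariance of S and Z, with a = 9, b = 3.88, c = 3.7.
= 1814.4 + 787.34512 + 798.127 + 286.344 + (-1425.24) + 1119.768
= 3380.74412.

Var[D] = 3380.74412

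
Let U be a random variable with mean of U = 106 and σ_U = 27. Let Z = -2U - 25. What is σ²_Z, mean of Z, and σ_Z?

Z = -2U - 25 is linear with a = -2, b = -25.
σ²_U = 27² = 729.
σ²_Z = a²·σ²_U = (-2)²·729 = 2916 (the additive constant -25 does not affect variance).
mean of Z = a·mean of U + b = (-2)·106 + (-25) = -237.
σ_Z = |a|·σ_U = |-2|·27 = 54.

σ²_Z = 2916, mean of Z = -237, σ_Z = 54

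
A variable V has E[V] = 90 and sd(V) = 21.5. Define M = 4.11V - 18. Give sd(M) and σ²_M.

M = 4.11V - 18 is linear with a = 4.11, b = -18.
sd(M) = |a|·sd(V) = |4.11|·21.5 = 88.365.
σ²_V = 21.5² = 462.25.
σ²_M = a²·σ²_V = 4.11²·462.25 = 7808.373225 (the additive constant -18 does not affect variance).

sd(M) = 88.365, σ²_M = 7808.373225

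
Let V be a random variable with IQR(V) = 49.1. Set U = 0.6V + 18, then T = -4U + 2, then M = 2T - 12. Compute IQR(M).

IQR(U) = |0.6|·49.1 = 29.46.
IQR(T) = |-4|·29.46 = 117.84.
IQR(M) = |2|·117.84 = 235.68.

IQR(M) = 235.68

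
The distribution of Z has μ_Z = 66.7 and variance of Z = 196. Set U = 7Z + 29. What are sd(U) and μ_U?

U = 7Z + 29 is linear with a = 7, b = 29.
sd(Z) = √196 = 14.
sd(U) = |a|·sd(Z) = |7|·14 = 98.
μ_U = a·μ_Z + b = 7·66.7 + 29 = 495.9.

sd(U) = 98, μ_U = 495.9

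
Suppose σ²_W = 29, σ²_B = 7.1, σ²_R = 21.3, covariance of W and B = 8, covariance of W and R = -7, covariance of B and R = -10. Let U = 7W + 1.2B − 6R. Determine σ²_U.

σ²_U = a²·σ²_W + b²·σ²_B + c²·σ²_R + 2ab·covariance of W and B + 2ac·covariance of W and R + 2bc·covariance of B and R, with a = 7, b = 1.2, c = -6.
= 1421 + 10.224 + 766.8 + 134.4 + 588 + 144
= 3064.424.

σ²_U = 3064.424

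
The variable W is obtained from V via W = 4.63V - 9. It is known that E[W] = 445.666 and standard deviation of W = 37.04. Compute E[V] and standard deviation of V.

E[V] = 98.2, standard deviation of V = 8

From W = 4.63V - 9: E[W] = a·E[V] + b, so E[V] = (E[W] − b)/a = (445.666 − (-9))/4.63 = 98.2.
standard deviation of W = |a|·standard deviation of V, so standard deviation of V = 37.04/|4.63| = 8.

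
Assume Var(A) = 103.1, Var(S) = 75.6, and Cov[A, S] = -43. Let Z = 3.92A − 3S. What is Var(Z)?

Var(Z) = a²·Var(A) + b²·Var(S) + 2ab·Cov[A, S] with a = 3.92, b = -3.
= 3.92²·103.1 + (-3)²·75.6 + 2·3.92·(-3)·(-43)
= 1584.27584 + 680.4 + 1011.36 = 3276.03584.

Var(Z) = 3276.03584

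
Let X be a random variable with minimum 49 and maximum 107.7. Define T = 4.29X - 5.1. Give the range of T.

Range of X = 107.7 − 49 = 58.7.
Range(T) = |a|·Range(X) = |4.29|·58.7 = 251.823.

Range(T) = 251.823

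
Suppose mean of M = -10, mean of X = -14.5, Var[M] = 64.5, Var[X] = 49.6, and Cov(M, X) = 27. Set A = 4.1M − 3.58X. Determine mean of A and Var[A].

mean of A = 10.91, Var[A] = 927.32644

mean of A = 4.1·mean of M + (-3.58)·mean of X = 4.1·(-10) + (-3.58)·(-14.5) = 10.91.
Var[A] = a²·Var[M] + b²·Var[X] + 2ab·Cov(M, X) with a = 4.1, b = -3.58.
= 4.1²·64.5 + (-3.58)²·49.6 + 2·4.1·(-3.58)·27
= 1084.245 + 635.69344 + (-792.612) = 927.32644.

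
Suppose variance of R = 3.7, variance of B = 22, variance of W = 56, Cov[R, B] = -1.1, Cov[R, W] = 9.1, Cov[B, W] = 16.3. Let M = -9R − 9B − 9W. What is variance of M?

variance of M = 10554.3

variance of M = a²·variance of R + b²·variance of B + c²·variance of W + 2ab·Cov[R, B] + 2ac·Cov[R, W] + 2bc·Cov[B, W], with a = -9, b = -9, c = -9.
= 299.7 + 1782 + 4536 + (-178.2) + 1474.2 + 2640.6
= 10554.3.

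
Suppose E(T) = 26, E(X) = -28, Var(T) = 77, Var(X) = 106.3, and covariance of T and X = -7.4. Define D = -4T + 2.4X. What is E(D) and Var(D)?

E(D) = -171.2, Var(D) = 1986.368

E(D) = (-4)·E(T) + 2.4·E(X) = (-4)·26 + 2.4·(-28) = -171.2.
Var(D) = a²·Var(T) + b²·Var(X) + 2ab·covariance of T and X with a = -4, b = 2.4.
= (-4)²·77 + 2.4²·106.3 + 2·(-4)·2.4·(-7.4)
= 1232 + 612.288 + 142.08 = 1986.368.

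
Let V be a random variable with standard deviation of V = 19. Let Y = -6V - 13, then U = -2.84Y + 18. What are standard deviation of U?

standard deviation of U = 323.76

standard deviation of Y = |-6|·19 = 114.
standard deviation of U = |-2.84|·114 = 323.76.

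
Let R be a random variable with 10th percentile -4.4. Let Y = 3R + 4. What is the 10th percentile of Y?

10th percentile of Y = -9.2

Since a = 3 > 0 the transformation is increasing, so the 10th percentile of Y = a·(P_{10} of R) + b = 3·(-4.4) + 4 = -9.2.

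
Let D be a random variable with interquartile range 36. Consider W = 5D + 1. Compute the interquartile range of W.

Under W = aD + b, IQR(W) = |a|·IQR(D) = |5|·36 = 180 (shifts cancel; spread scales by |a|).

IQR(W) = 180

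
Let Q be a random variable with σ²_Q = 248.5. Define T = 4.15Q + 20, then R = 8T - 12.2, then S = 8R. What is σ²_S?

σ²_S = 17530024.96

σ²_T = 4.15²·248.5 = 4279.79125.
σ²_R = 8²·4279.79125 = 273906.64.
σ²_S = 8²·273906.64 = 17530024.96.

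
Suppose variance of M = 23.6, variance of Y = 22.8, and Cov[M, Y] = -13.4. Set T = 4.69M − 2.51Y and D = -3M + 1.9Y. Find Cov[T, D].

Cov[T, D] = -661.0946

By bilinearity, Cov[T, D] = ac·variance of M + bd·variance of Y + (ad+bc)·Cov[M, Y], with a=4.69, b=-2.51, c=-3, d=1.9.
ac·variance of M = 4.69·(-3)·23.6 = -332.052
bd·variance of Y = (-2.51)·1.9·22.8 = -108.7332
(ad+bc)·Cov[M, Y] = (16.441)·(-13.4) = -220.3094
Cov[T, D] = -332.052 + (-108.7332) + (-220.3094) = -661.0946.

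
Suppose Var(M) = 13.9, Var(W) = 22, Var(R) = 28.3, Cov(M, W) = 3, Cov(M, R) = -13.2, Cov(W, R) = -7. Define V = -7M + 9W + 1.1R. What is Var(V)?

Var(V) = 2184.023

Var(V) = a²·Var(M) + b²·Var(W) + c²·Var(R) + 2ab·Cov(M, W) + 2ac·Cov(M, R) + 2bc·Cov(W, R), with a = -7, b = 9, c = 1.1.
= 681.1 + 1782 + 34.243 + (-378) + 203.28 + (-138.6)
= 2184.023.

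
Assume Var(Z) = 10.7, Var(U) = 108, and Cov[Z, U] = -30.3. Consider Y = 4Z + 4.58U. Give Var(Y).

Var(Y) = a²·Var(Z) + b²·Var(U) + 2ab·Cov[Z, U] with a = 4, b = 4.58.
= 4²·10.7 + 4.58²·108 + 2·4·4.58·(-30.3)
= 171.2 + 2265.4512 + (-1110.192) = 1326.4592.

Var(Y) = 1326.4592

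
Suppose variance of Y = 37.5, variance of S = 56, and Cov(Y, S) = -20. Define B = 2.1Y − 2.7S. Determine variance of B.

variance of B = a²·variance of Y + b²·variance of S + 2ab·Cov(Y, S) with a = 2.1, b = -2.7.
= 2.1²·37.5 + (-2.7)²·56 + 2·2.1·(-2.7)·(-20)
= 165.375 + 408.24 + 226.8 = 800.415.

variance of B = 800.415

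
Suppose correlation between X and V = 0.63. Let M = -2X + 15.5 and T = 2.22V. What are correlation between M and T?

correlation between M and T = -0.63

Linear rescalings preserve |correlation|; the slopes -2 and 2.22 have opposite signs, so the correlation flips sign: correlation between M and T = −correlation between X and V = -0.63.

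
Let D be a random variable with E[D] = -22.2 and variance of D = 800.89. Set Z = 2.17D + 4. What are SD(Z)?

SD(Z) = 61.411

Z = 2.17D + 4 is linear with a = 2.17, b = 4.
SD(D) = √800.89 = 28.3.
SD(Z) = |a|·SD(D) = |2.17|·28.3 = 61.411.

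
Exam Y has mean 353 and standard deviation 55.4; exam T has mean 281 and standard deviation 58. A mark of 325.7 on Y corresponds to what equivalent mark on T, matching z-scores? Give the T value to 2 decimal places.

T = 252.42

z = (325.7 − 353)/55.4 ≈ -0.4928.
T = 281 + z·58 = 281 + (325.7 − 353)·58/55.4 ≈ 252.42.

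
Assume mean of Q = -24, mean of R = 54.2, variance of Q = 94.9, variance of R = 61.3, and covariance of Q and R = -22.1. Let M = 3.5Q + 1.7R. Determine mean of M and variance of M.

mean of M = 3.5·mean of Q + 1.7·mean of R = 3.5·(-24) + 1.7·54.2 = 8.14.
variance of M = a²·variance of Q + b²·variance of R + 2ab·covariance of Q and R with a = 3.5, b = 1.7.
= 3.5²·94.9 + 1.7²·61.3 + 2·3.5·1.7·(-22.1)
= 1162.525 + 177.157 + (-262.99) = 1076.692.

mean of M = 8.14, variance of M = 1076.692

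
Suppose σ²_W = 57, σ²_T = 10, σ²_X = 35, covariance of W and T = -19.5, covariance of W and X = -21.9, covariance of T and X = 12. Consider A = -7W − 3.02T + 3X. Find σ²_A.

σ²_A = 3077.104

σ²_A = a²·σ²_W + b²·σ²_T + c²·σ²_X + 2ab·covariance of W and T + 2ac·covariance of W and X + 2bc·covariance of T and X, with a = -7, b = -3.02, c = 3.
= 2793 + 91.204 + 315 + (-824.46) + 919.8 + (-217.44)
= 3077.104.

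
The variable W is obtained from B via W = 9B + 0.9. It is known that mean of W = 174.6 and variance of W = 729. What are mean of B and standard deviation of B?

From W = 9B + 0.9: mean of W = a·mean of B + b, so mean of B = (mean of W − b)/a = (174.6 − 0.9)/9 = 19.3.
standard deviation of W = √729 = 27.
standard deviation of W = |a|·standard deviation of B, so standard deviation of B = 27/|9| = 3.

mean of B = 19.3, standard deviation of B = 3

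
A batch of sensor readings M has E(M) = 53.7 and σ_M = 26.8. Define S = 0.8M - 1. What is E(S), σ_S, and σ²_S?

S = 0.8M - 1 is linear with a = 0.8, b = -1.
E(S) = a·E(M) + b = 0.8·53.7 + (-1) = 41.96.
σ_S = |a|·σ_M = |0.8|·26.8 = 21.44.
σ²_M = 26.8² = 718.24.
σ²_S = a²·σ²_M = 0.8²·718.24 = 459.6736 (the additive constant -1 does not affect variance).

E(S) = 41.96, σ_S = 21.44, σ²_S = 459.6736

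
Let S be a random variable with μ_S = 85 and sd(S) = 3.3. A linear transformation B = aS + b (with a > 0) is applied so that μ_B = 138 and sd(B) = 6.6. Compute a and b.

sd(B) = a·sd(S) (a > 0), so a = 6.6/3.3 = 2.
μ_B = a·μ_S + b, so b = 138 − 2·85 = -32.

a = 2, b = -32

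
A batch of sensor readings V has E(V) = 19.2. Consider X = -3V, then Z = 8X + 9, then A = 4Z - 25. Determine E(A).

E(X) = (-3)·19.2 = -57.6.
E(Z) = 8·(-57.6) + 9 = -451.8.
E(A) = 4·(-451.8) + (-25) = -1832.2.

E(A) = -1832.2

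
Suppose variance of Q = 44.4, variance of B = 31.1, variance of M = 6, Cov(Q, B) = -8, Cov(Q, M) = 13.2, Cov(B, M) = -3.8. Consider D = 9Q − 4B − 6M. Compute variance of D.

variance of D = 3278

variance of D = a²·variance of Q + b²·variance of B + c²·variance of M + 2ab·Cov(Q, B) + 2ac·Cov(Q, M) + 2bc·Cov(B, M), with a = 9, b = -4, c = -6.
= 3596.4 + 497.6 + 216 + 576 + (-1425.6) + (-182.4)
= 3278.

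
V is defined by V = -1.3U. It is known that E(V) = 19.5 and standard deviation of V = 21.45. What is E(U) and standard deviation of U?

From V = -1.3U: E(V) = a·E(U) + b, so E(U) = (E(V) − b)/a = (19.5 − 0)/(-1.3) = -15.
standard deviation of V = |a|·standard deviation of U, so standard deviation of U = 21.45/|-1.3| = 16.5.

E(U) = -15, standard deviation of U = 16.5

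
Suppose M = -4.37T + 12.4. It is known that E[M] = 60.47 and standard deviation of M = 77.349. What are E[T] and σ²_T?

E[T] = -11, σ²_T = 313.29

From M = -4.37T + 12.4: E[M] = a·E[T] + b, so E[T] = (E[M] − b)/a = (60.47 − 12.4)/(-4.37) = -11.
σ²_M = 77.349² = 5982.867801.
σ²_M = a²·σ²_T, so σ²_T = 5982.867801/(-4.37)² = 313.29.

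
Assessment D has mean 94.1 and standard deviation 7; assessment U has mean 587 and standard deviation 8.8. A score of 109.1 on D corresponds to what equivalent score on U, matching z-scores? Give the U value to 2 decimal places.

U = 605.86

z = (109.1 − 94.1)/7 ≈ 2.1429.
U = 587 + z·8.8 = 587 + (109.1 − 94.1)·8.8/7 ≈ 605.86.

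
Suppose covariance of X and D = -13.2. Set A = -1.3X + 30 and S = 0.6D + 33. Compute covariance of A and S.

covariance of A and S = a·c·covariance of X and D = (-1.3)·0.6·(-13.2) = 10.296. Additive constants drop out.

covariance of A and S = 10.296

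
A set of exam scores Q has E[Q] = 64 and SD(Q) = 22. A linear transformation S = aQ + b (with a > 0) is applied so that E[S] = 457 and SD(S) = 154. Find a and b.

a = 7, b = 9

SD(S) = a·SD(Q) (a > 0), so a = 154/22 = 7.
E[S] = a·E[Q] + b, so b = 457 − 7·64 = 9.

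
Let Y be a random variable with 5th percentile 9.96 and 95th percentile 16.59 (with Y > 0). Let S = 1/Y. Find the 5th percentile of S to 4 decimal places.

1/Y is decreasing on Y > 0, so percentile order reverses: P_{5}(S) uses P_{95}(Y) = 16.59.
P_{5}(S) = 1/16.59 ≈ 0.0603.

5th percentile of S = 0.0603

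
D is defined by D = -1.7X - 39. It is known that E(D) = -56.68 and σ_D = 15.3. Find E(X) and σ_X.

From D = -1.7X - 39: E(D) = a·E(X) + b, so E(X) = (E(D) − b)/a = (-56.68 − (-39))/(-1.7) = 10.4.
σ_D = |a|·σ_X, so σ_X = 15.3/|-1.7| = 9.

E(X) = 10.4, σ_X = 9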